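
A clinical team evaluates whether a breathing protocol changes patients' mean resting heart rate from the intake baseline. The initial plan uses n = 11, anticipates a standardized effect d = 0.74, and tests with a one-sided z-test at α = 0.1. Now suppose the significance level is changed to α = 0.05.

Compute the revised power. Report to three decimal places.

δ = d·√n = 0.74 × √11 = 2.4543 (unchanged). New critical value: z_{0.05} = 1.645.
Revised power = P(Z > 1.645 − δ) = Φ(0.809) = 0.7909.

Power ≈ 0.791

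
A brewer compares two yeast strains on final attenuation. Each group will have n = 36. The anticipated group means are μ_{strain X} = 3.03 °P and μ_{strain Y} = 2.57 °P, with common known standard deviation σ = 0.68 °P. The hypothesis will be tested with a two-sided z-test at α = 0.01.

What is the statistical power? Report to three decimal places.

Standardized effect: d = |μ_{strain X} − μ_{strain Y}| / σ = |3.03 − 2.57| / 0.68 = 0.6765
Noncentrality parameter: δ = d·√(n/2) = 0.6765 × √(36/2) = 2.8700
Two-sided α = 0.01 → critical value z_{0.005} = 2.576.
Power = Φ(δ − 2.576) + Φ(−δ − 2.576) = Φ(0.294) + Φ(-5.446) = 0.6157 + 0.0000 = 0.6157.

Power ≈ 0.616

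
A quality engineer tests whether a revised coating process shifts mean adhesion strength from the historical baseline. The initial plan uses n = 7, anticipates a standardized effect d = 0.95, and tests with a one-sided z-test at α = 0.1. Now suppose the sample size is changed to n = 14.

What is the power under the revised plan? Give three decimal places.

Power ≈ 0.988

With n = 14: δ = d·√n = 0.95 × √14 = 3.5546. Critical value z_{0.1} = 1.282.
Revised power = P(Z > 1.282 − δ) = Φ(2.273) = 0.9885.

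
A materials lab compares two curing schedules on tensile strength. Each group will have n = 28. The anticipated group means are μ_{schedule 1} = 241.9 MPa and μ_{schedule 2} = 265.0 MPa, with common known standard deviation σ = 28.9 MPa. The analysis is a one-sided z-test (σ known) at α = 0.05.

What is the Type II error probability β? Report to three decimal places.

β ≈ 0.089

Standardized effect: d = |μ_{schedule 1} − μ_{schedule 2}| / σ = |241.9 − 265.0| / 28.9 = 0.7993
Noncentrality parameter: δ = d·√(n/2) = 0.7993 × √(28/2) = 2.9907
One-sided α = 0.05 → critical value z_{0.05} = 1.645.
Power = P(Z > 1.645 − δ) = Φ(1.346) = 0.9108.
Type II error: β = 1 − power = 1 − 0.9108 = 0.0892.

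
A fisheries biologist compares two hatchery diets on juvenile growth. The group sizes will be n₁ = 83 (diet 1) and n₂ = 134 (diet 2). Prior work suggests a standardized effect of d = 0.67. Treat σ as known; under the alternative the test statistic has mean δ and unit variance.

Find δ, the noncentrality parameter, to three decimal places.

δ = d / √(1/n₁ + 1/n₂) = 0.67 / √(1/83 + 1/134) = 4.7966

δ ≈ 4.797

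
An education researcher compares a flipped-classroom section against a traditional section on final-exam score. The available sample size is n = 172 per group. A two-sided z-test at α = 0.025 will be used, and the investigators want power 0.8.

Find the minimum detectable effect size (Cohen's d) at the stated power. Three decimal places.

Required noncentrality: δ = z_{0.0125} + z_{0.20} = 2.241 + 0.842 = 3.083.
(Lower-tail contribution to power is negligible for δ > 0.)
δ = d·√(n/2) ⇒ d = δ/√(n/2) = 3.083/√(172/2) = 0.3325.

d ≈ 0.332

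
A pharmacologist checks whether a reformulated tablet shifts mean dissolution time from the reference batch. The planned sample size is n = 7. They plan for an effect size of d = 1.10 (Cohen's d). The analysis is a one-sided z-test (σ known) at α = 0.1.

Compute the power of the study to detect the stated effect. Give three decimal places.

Power ≈ 0.948

Noncentrality parameter: δ = d·√n = 1.10 × √7 = 2.9103
Critical value for a one-sided test at α = 0.1: z_α = 1.282.
Power = Φ(δ − 1.282) = Φ(1.629) = 0.9483.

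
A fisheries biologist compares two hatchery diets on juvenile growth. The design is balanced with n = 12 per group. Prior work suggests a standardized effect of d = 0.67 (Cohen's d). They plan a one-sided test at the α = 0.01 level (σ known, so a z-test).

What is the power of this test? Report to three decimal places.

Power ≈ 0.247

Noncentrality parameter: δ = d·√(n/2) = 0.67 × √(12/2) = 1.6412
One-sided α = 0.01 → critical value z_{0.01} = 2.326.
Power = P(Z > 2.326 − δ) = Φ(-0.685) = 0.2466.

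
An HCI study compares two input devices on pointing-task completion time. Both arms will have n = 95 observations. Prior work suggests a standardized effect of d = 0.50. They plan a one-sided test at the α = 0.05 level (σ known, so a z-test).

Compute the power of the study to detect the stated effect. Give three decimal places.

Power ≈ 0.964

Noncentrality parameter: δ = d·√(n/2) = 0.50 × √(95/2) = 3.4460
One-sided α = 0.05 → critical value z_{0.05} = 1.645.
Power = Φ(δ − 1.645) = Φ(1.801) = 0.9642.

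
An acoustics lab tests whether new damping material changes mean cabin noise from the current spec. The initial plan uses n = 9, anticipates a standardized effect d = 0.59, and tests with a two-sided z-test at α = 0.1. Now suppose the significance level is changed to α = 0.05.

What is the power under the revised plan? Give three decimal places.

Power ≈ 0.425

δ = d·√n = 0.59 × √9 = 1.7700 (unchanged). New critical value: z_{0.025} = 1.960.
Revised power = Φ(δ − 1.960) + Φ(−δ − 1.960) = Φ(-0.190) + Φ(-3.730) = 0.4247 + 0.0001 = 0.4248.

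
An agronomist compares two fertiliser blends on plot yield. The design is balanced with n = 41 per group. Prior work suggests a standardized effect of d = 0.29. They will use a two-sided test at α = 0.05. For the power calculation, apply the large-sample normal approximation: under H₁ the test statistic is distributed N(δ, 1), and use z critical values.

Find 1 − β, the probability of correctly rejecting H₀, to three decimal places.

Noncentrality parameter: δ = d·√(n/2) = 0.29 × √(41/2) = 1.3130
Critical value for a two-sided test at α = 0.05: z_{α/2} = 1.960.
Power = Φ(δ − 1.960) + Φ(−δ − 1.960) = Φ(-0.647) + Φ(-3.273) = 0.2588 + 0.0005 = 0.2594.

Power ≈ 0.259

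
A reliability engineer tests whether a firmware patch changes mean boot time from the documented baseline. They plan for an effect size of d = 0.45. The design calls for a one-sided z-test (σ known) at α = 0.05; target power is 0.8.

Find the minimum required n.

n = 31

For power 0.8 need Φ(δ − z_{0.05}) = 0.8, so δ = z_{0.05} + z_{0.20} = 1.645 + 0.842 = 2.486.
δ = d·√n ⇒ n = (δ/d)² = (2.486 / 0.45)² = 30.53.
Rounding up, n = 31.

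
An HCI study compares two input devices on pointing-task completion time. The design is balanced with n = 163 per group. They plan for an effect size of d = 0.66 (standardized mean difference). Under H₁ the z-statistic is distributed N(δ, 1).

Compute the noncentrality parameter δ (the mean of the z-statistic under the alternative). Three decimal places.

δ ≈ 5.958

The noncentrality parameter scales effect size by the design's sample-size factor: δ = d·√(n/2) = 0.66 × √(163/2) = 5.9583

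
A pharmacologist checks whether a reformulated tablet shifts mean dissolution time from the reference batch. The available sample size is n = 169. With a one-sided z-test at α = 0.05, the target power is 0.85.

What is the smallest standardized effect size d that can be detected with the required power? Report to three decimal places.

Required noncentrality: δ = z_{0.05} + z_{0.15} = 1.645 + 1.036 = 2.681.
δ = d·√n ⇒ d = δ/√n = 2.681/√169 = 0.2063.

d ≈ 0.206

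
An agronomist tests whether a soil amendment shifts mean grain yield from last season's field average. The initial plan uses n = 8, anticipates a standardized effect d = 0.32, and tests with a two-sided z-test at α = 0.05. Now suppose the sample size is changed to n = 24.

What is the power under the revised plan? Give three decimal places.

Power ≈ 0.348

With n = 24: δ = d·√n = 0.32 × √24 = 1.5677. Critical value z_{0.025} = 1.960.
Revised power = Φ(δ − 1.960) + Φ(−δ − 1.960) = Φ(-0.392) + Φ(-3.528) = 0.3474 + 0.0002 = 0.3476.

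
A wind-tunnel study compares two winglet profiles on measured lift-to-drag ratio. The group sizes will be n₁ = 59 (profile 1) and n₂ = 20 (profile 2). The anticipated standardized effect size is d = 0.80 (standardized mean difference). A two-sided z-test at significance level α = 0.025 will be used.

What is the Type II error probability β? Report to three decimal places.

β ≈ 0.198

Noncentrality parameter: δ = d / √(1/n₁ + 1/n₂) = 0.80 / √(1/59 + 1/20) = 3.0918
Critical value for a two-sided test at α = 0.025: z_{α/2} = 2.241.
Power = Φ(δ − 2.241) + Φ(−δ − 2.241) = Φ(0.850) + Φ(-5.333) = 0.8025 + 0.0000 = 0.8025.
Type II error: β = 1 − power = 1 − 0.8025 = 0.1975.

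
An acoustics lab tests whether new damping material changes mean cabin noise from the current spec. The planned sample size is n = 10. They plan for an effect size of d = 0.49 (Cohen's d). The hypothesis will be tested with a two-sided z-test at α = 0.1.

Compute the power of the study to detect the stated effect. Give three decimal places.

Power ≈ 0.463

Noncentrality parameter: δ = d·√n = 0.49 × √10 = 1.5495
Critical value for a two-sided test at α = 0.1: z_{α/2} = 1.645.
Power = Φ(δ − 1.645) + Φ(−δ − 1.645) = Φ(-0.095) + Φ(-3.194) = 0.4620 + 0.0007 = 0.4627.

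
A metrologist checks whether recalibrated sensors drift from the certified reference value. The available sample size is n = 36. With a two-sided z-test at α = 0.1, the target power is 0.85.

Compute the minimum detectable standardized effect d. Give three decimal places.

d ≈ 0.447

Need Φ(δ − 1.645) = 0.85, so δ = 1.645 + 1.036 = 2.681.
(Lower-tail contribution to power is negligible for δ > 0.)
δ = d·√n ⇒ d = δ/√n = 2.681/√36 = 0.4469.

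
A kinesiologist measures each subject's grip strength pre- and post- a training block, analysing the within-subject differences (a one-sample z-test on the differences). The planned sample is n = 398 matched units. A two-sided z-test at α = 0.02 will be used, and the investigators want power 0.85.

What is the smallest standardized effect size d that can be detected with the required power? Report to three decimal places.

d ≈ 0.169

Need Φ(δ − 2.326) = 0.85, so δ = 2.326 + 1.036 = 3.363.
(The second rejection-region term Φ(−δ − z_{α/2}) is negligible and dropped.)
δ = d·√n ⇒ d = δ/√n = 3.363/√398 = 0.1686.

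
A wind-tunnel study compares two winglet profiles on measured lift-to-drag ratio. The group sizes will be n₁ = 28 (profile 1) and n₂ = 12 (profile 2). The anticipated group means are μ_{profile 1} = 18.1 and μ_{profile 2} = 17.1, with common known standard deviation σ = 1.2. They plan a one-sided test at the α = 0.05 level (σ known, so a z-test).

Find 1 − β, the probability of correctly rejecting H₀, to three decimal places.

Standardized effect: d = |μ_{profile 1} − μ_{profile 2}| / σ = |18.1 − 17.1| / 1.2 = 0.8333
Noncentrality parameter: δ = d / √(1/n₁ + 1/n₂) = 0.8333 / √(1/28 + 1/12) = 2.4152
Critical value for a one-sided test at α = 0.05: z_α = 1.645.
Power = P(Z > 1.645 − δ) = Φ(0.770) = 0.7795.

Power ≈ 0.779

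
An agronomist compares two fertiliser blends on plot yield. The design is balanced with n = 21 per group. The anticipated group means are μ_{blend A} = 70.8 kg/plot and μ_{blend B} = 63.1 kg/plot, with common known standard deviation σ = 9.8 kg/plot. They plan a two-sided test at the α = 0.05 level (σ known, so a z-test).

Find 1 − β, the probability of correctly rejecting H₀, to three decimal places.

Standardized effect: d = |μ_{blend A} − μ_{blend B}| / σ = |70.8 − 63.1| / 9.8 = 0.7857
Noncentrality parameter: λ = d·√(n/2) = 0.7857 × √(21/2) = 2.5460
Critical value for a two-sided test at α = 0.05: z_{α/2} = 1.960.
Power = Φ(λ − 1.960) + Φ(−λ − 1.960) = Φ(0.586) + Φ(-4.506) = 0.7211 + 0.0000 = 0.7211.

Power ≈ 0.721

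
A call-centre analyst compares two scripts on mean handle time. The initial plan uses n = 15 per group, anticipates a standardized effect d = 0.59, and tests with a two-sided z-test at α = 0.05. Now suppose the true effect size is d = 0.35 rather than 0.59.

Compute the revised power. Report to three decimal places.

Power ≈ 0.160

With d = 0.35: δ = d·√(n/2) = 0.35 × √(15/2) = 0.9585. Critical value z_{0.025} = 1.960.
Revised power = Φ(δ − 1.960) + Φ(−δ − 1.960) = Φ(-1.001) + Φ(-2.918) = 0.1583 + 0.0018 = 0.1601.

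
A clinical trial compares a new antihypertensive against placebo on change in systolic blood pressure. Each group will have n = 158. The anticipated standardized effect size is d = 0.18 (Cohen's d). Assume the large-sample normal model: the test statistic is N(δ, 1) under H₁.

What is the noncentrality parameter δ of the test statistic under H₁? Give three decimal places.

δ = d·√(n/2) = 0.18 × √(158/2) = 1.5999

δ ≈ 1.600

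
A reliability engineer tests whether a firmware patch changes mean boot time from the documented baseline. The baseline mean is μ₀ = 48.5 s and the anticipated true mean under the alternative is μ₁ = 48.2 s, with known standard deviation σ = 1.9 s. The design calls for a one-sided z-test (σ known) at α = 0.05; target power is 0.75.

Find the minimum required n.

n = 216

Standardized effect: d = |μ₁ − μ₀| / σ = |48.2 − 48.5| / 1.9 = 0.1579
Set Φ(δ − 1.645) = 0.75; then δ − 1.645 = Φ⁻¹(0.75) = 0.674, giving δ = 2.319.
δ = d·√n ⇒ n = (δ/d)² = (2.319 / 0.1579)² = 215.77.
Round up to the next whole unit.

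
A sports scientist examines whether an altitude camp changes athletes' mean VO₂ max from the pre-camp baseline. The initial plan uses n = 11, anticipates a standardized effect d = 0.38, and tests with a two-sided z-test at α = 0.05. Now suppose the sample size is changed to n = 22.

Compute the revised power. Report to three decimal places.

Power ≈ 0.430

With n = 22: δ = d·√n = 0.38 × √22 = 1.7824. Critical value z_{0.025} = 1.960.
Revised power = Φ(δ − 1.960) + Φ(−δ − 1.960) = Φ(-0.178) + Φ(-3.742) = 0.4295 + 0.0001 = 0.4296.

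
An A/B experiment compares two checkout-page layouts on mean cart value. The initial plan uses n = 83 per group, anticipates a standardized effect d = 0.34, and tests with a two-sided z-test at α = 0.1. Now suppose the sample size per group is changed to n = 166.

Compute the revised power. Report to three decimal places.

Power ≈ 0.927

With n = 166 per group: δ = d·√(n/2) = 0.34 × √(166/2) = 3.0975. Critical value z_{0.05} = 1.645.
Revised power = Φ(δ − 1.645) + Φ(−δ − 1.645) = Φ(1.453) + Φ(-4.742) = 0.9268 + 0.0000 = 0.9268.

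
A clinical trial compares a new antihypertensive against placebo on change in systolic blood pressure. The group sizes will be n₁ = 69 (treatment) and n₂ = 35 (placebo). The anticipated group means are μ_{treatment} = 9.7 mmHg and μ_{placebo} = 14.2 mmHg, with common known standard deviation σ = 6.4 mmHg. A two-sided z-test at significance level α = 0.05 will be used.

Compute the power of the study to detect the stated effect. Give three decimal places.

Power ≈ 0.923

Standardized effect: d = |μ_{treatment} − μ_{placebo}| / σ = |9.7 − 14.2| / 6.4 = 0.7031
Noncentrality parameter: δ = d / √(1/n₁ + 1/n₂) = 0.7031 / √(1/69 + 1/35) = 3.3882
Two-sided α = 0.05 → critical value z_{0.025} = 1.960.
Power = Φ(δ − 1.960) + Φ(−δ − 1.960) = Φ(1.428) + Φ(-5.348) = 0.9234 + 0.0000 = 0.9234.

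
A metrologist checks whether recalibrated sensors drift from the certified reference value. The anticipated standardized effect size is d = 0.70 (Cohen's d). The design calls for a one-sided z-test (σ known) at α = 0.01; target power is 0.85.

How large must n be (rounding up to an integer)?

Set Φ(δ − 2.326) = 0.85; then δ − 2.326 = Φ⁻¹(0.85) = 1.036, giving δ = 3.363.
δ = d·√n ⇒ n = (δ/d)² = (3.363 / 0.70)² = 23.08.
Rounding up, n = 24.

n = 24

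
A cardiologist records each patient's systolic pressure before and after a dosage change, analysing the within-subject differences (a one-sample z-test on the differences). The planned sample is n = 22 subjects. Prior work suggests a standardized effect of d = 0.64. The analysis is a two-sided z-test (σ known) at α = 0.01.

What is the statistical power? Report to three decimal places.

Power ≈ 0.665

Noncentrality parameter: δ = d·√n = 0.64 × √22 = 3.0019
Two-sided α = 0.01 → critical value z_{0.005} = 2.576.
Power = Φ(δ − 2.576) + Φ(−δ − 2.576) = Φ(0.426) + Φ(-5.578) = 0.6650 + 0.0000 = 0.6650.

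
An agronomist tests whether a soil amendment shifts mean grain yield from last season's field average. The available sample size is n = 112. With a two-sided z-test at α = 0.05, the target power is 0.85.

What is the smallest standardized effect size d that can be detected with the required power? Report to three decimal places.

Need Φ(δ − 1.960) = 0.85, so δ = 1.960 + 1.036 = 2.996.
(The second rejection-region term Φ(−δ − z_{α/2}) is negligible and dropped.)
δ = d·√n ⇒ d = δ/√n = 2.996/√112 = 0.2831.

d ≈ 0.283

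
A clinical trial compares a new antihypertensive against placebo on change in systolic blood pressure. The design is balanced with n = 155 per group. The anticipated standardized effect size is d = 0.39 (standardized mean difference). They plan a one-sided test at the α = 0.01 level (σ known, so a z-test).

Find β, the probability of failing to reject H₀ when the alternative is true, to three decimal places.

Noncentrality parameter: δ = d·√(n/2) = 0.39 × √(155/2) = 3.4333
Critical value for a one-sided test at α = 0.01: z_α = 2.326.
Power = Φ(δ − 2.326) = Φ(1.107) = 0.8658.
Type II error: β = 1 − power = 1 − 0.8658 = 0.1342.

β ≈ 0.134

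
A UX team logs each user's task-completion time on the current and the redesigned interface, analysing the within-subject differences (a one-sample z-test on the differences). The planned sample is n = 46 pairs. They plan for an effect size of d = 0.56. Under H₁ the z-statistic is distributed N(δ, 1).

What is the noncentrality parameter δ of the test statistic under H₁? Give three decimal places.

δ ≈ 3.798

δ = d·√n = 0.56 × √46 = 3.7981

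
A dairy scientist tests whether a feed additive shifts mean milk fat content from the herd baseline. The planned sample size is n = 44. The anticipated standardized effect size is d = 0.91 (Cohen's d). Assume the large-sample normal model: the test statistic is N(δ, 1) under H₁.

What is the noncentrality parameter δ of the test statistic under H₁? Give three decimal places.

δ = d·√n = 0.91 × √44 = 6.0363

δ ≈ 6.036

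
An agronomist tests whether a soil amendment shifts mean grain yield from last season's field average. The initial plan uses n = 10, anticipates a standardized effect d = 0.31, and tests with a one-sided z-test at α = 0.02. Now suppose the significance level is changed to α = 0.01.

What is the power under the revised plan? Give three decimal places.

δ = d·√n = 0.31 × √10 = 0.9803 (unchanged). New critical value: z_{0.01} = 2.326.
Revised power = Φ(δ − 2.326) = Φ(-1.346) = 0.0891.

Power ≈ 0.089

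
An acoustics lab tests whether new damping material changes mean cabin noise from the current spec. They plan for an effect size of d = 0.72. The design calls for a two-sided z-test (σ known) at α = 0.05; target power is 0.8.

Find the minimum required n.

n = 16

For power 0.8 need Φ(δ − z_{0.025}) = 0.8, so δ = z_{0.025} + z_{0.20} = 1.960 + 0.842 = 2.802.
(For δ > 0 the lower-tail rejection region contributes negligibly to power, so the one-term inversion is standard.)
δ = d·√n ⇒ n = (δ/d)² = (2.802 / 0.72)² = 15.14.
Round up to the next whole unit.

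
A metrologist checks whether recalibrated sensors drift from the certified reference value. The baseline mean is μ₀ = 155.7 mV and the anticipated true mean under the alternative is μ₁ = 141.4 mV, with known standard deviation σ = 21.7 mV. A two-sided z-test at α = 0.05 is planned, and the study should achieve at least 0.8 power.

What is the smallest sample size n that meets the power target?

Standardized effect: d = |μ₁ − μ₀| / σ = |141.4 − 155.7| / 21.7 = 0.6590
For power 0.8 need Φ(δ − z_{0.025}) = 0.8, so δ = z_{0.025} + z_{0.20} = 1.960 + 0.842 = 2.802.
(The Φ(−δ − z_{α/2}) term is vanishingly small for δ > 0 and is dropped in the standard sample-size formula.)
δ = d·√n ⇒ n = (δ/d)² = (2.802 / 0.6590)² = 18.07.
Round up to the next whole unit.

n = 19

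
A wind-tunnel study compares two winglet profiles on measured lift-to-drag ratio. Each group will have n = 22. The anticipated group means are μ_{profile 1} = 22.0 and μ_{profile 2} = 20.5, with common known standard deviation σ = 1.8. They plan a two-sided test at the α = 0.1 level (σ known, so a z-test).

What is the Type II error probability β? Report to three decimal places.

β ≈ 0.132

Standardized effect: d = |μ_{profile 1} − μ_{profile 2}| / σ = |22.0 − 20.5| / 1.8 = 0.8333
Noncentrality parameter: δ = d·√(n/2) = 0.8333 × √(22/2) = 2.7639
Two-sided α = 0.1 → critical value z_{0.05} = 1.645.
Power = Φ(δ − 1.645) + Φ(−δ − 1.645) = Φ(1.119) + Φ(-4.409) = 0.8684 + 0.0000 = 0.8684.
Type II error: β = 1 − power = 1 − 0.8684 = 0.1316.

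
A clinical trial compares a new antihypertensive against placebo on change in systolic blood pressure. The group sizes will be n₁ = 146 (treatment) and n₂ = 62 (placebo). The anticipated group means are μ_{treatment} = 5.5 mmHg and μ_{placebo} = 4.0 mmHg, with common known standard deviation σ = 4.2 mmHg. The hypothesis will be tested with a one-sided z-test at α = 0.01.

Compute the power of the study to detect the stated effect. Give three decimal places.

Standardized effect: d = |μ_{treatment} − μ_{placebo}| / σ = |5.5 − 4.0| / 4.2 = 0.3571
Noncentrality parameter: δ = d / √(1/n₁ + 1/n₂) = 0.3571 / √(1/146 + 1/62) = 2.3560
Critical value for a one-sided test at α = 0.01: z_α = 2.326.
Power = Φ(δ − 2.326) = Φ(0.030) = 0.5118.

Power ≈ 0.512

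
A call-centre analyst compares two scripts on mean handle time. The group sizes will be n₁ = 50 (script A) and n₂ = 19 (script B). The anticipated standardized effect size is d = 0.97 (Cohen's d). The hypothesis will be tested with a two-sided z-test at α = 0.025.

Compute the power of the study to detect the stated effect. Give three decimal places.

Power ≈ 0.913

Noncentrality parameter: δ = d / √(1/n₁ + 1/n₂) = 0.97 / √(1/50 + 1/19) = 3.5992
Two-sided α = 0.025 → critical value z_{0.0125} = 2.241.
Power = Φ(δ − 2.241) + Φ(−δ − 2.241) = Φ(1.358) + Φ(-5.841) = 0.9127 + 0.0000 = 0.9127.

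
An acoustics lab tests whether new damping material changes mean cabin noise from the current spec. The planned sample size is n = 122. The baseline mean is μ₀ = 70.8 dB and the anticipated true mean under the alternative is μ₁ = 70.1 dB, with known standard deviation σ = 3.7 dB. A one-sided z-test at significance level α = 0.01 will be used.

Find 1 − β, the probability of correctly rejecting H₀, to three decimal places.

Standardized effect: d = |μ₁ − μ₀| / σ = |70.1 − 70.8| / 3.7 = 0.1892
Noncentrality parameter: δ = d·√n = 0.1892 × √122 = 2.0897
Critical value for a one-sided test at α = 0.01: z_α = 2.326.
Power = P(Z > 2.326 − δ) = Φ(-0.237) = 0.4065.

Power ≈ 0.406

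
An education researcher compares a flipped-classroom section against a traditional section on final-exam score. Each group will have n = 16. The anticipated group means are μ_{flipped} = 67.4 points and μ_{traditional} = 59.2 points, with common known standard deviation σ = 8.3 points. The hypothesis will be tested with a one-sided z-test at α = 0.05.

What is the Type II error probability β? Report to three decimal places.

Standardized effect: d = |μ_{flipped} − μ_{traditional}| / σ = |67.4 − 59.2| / 8.3 = 0.9880
Noncentrality parameter: δ = d·√(n/2) = 0.9880 × √(16/2) = 2.7943
One-sided α = 0.05 → critical value z_{0.05} = 1.645.
Power = P(Z > 1.645 − δ) = Φ(1.149) = 0.8748.
Type II error: β = 1 − power = 1 − 0.8748 = 0.1252.

β ≈ 0.125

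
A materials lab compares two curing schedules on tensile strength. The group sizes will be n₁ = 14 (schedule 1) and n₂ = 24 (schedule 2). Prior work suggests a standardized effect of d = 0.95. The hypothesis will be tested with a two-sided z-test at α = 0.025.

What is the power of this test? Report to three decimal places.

Power ≈ 0.720

Noncentrality parameter: δ = d / √(1/n₁ + 1/n₂) = 0.95 / √(1/14 + 1/24) = 2.8249
Two-sided α = 0.025 → critical value z_{0.0125} = 2.241.
Power = Φ(δ − 2.241) + Φ(−δ − 2.241) = Φ(0.583) + Φ(-5.066) = 0.7202 + 0.0000 = 0.7202.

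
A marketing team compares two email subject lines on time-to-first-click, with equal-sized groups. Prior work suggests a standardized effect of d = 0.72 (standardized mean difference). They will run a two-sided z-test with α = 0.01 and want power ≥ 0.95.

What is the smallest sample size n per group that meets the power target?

n = 69 per group

For power 0.95 need Φ(δ − z_{0.005}) = 0.95, so δ = z_{0.005} + z_{0.05} = 2.576 + 1.645 = 4.221.
(For δ > 0 the lower-tail rejection region contributes negligibly to power, so the one-term inversion is standard.)
δ = d·√(n/2) ⇒ n = 2(δ/d)² = 2 × (4.221 / 0.72)² = 68.73.
Round up to the next whole unit.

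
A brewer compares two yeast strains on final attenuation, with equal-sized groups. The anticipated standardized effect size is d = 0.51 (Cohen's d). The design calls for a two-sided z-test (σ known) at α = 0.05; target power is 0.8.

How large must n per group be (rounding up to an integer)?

Set Φ(δ − 1.960) = 0.8; then δ − 1.960 = Φ⁻¹(0.8) = 0.842, giving δ = 2.802.
(For δ > 0 the lower-tail rejection region contributes negligibly to power, so the one-term inversion is standard.)
δ = d·√(n/2) ⇒ n = 2(δ/d)² = 2 × (2.802 / 0.51)² = 60.35.
Rounding up, n = 61 per group.

n = 61 per group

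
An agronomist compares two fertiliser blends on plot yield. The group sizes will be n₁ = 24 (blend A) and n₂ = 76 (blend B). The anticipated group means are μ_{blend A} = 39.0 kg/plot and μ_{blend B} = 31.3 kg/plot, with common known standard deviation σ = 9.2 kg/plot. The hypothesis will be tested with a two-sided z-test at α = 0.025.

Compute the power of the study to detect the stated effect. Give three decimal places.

Power ≈ 0.909

Standardized effect: d = |μ_{blend A} − μ_{blend B}| / σ = |39.0 − 31.3| / 9.2 = 0.8370
Noncentrality parameter: δ = d / √(1/n₁ + 1/n₂) = 0.8370 / √(1/24 + 1/76) = 3.5745
Two-sided α = 0.025 → critical value z_{0.0125} = 2.241.
Power = Φ(δ − 2.241) + Φ(−δ − 2.241) = Φ(1.333) + Φ(-5.816) = 0.9088 + 0.0000 = 0.9088.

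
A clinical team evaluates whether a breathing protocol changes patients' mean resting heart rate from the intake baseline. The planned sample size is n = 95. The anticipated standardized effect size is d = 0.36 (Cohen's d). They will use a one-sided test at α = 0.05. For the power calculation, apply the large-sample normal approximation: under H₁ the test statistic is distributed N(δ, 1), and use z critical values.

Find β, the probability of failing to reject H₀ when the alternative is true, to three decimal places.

β ≈ 0.031

Noncentrality parameter: δ = d·√n = 0.36 × √95 = 3.5088
One-sided α = 0.05 → critical value z_{0.05} = 1.645.
Power = Φ(δ − 1.645) = Φ(1.864) = 0.9688.
Type II error: β = 1 − power = 1 − 0.9688 = 0.0312.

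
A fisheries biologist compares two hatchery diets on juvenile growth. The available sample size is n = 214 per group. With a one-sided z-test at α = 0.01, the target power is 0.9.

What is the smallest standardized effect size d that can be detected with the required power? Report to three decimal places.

Required noncentrality: δ = z_{0.01} + z_{0.10} = 2.326 + 1.282 = 3.608.
δ = d·√(n/2) ⇒ d = δ/√(n/2) = 3.608/√(214/2) = 0.3488.

d ≈ 0.349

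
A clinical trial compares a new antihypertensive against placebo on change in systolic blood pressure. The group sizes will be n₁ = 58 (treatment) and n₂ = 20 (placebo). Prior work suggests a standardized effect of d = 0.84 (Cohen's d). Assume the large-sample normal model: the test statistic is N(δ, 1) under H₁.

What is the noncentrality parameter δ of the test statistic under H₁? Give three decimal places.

δ = d / √(1/n₁ + 1/n₂) = 0.84 / √(1/58 + 1/20) = 3.2394

δ ≈ 3.239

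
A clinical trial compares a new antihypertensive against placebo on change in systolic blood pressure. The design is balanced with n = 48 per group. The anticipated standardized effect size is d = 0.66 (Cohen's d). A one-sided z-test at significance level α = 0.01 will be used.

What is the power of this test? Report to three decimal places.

Noncentrality parameter: δ = d·√(n/2) = 0.66 × √(48/2) = 3.2333
One-sided α = 0.01 → critical value z_{0.01} = 2.326.
Power = Φ(δ − 2.326) = Φ(0.907) = 0.8178.

Power ≈ 0.818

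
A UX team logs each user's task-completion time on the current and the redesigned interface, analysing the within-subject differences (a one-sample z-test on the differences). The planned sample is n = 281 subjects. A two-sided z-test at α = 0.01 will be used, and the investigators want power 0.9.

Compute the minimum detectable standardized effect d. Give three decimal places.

Need Φ(δ − 2.576) = 0.9, so δ = 2.576 + 1.282 = 3.857.
(The second rejection-region term Φ(−δ − z_{α/2}) is negligible and dropped.)
δ = d·√n ⇒ d = δ/√n = 3.857/√281 = 0.2301.

d ≈ 0.230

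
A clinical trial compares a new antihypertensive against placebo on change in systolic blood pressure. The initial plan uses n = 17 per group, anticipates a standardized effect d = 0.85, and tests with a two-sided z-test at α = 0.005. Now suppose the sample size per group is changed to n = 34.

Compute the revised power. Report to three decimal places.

Power ≈ 0.757

With n = 34 per group: δ = d·√(n/2) = 0.85 × √(34/2) = 3.5046. Critical value z_{0.0025} = 2.807.
Revised power = Φ(δ − 2.807) + Φ(−δ − 2.807) = Φ(0.698) + Φ(-6.312) = 0.7573 + 0.0000 = 0.7573.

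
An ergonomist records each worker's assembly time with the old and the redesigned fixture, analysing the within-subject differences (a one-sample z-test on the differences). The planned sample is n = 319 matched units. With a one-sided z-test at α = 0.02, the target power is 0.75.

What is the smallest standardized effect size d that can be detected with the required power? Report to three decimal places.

Required noncentrality: δ = z_{0.02} + z_{0.25} = 2.054 + 0.674 = 2.728.
δ = d·√n ⇒ d = δ/√n = 2.728/√319 = 0.1528.

d ≈ 0.153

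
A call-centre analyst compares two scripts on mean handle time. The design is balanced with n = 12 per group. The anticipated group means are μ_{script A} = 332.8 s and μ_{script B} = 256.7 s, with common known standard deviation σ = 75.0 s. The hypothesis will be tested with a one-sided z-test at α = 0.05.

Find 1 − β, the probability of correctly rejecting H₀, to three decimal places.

Power ≈ 0.800

Standardized effect: d = |μ_{script A} − μ_{script B}| / σ = |332.8 − 256.7| / 75.0 = 1.0147
Noncentrality parameter: δ = d·√(n/2) = 1.0147 × √(12/2) = 2.4854
Critical value for a one-sided test at α = 0.05: z_α = 1.645.
Power = P(Z > 1.645 − δ) = Φ(0.841) = 0.7997.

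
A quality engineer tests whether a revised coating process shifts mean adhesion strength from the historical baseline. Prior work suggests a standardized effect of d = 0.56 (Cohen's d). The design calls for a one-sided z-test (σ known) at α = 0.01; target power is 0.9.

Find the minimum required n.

For power 0.9 need Φ(δ − z_{0.01}) = 0.9, so δ = z_{0.01} + z_{0.10} = 2.326 + 1.282 = 3.608.
δ = d·√n ⇒ n = (δ/d)² = (3.608 / 0.56)² = 41.51.
Rounding up, n = 42.

n = 42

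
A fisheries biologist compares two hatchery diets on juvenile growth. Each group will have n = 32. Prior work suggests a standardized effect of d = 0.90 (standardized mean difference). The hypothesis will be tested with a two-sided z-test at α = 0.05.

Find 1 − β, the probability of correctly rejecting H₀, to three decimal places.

Noncentrality parameter: λ = d·√(n/2) = 0.90 × √(32/2) = 3.6000
Critical value for a two-sided test at α = 0.05: z_{α/2} = 1.960.
Power = Φ(λ − 1.960) + Φ(−λ − 1.960) = Φ(1.640) + Φ(-5.560) = 0.9495 + 0.0000 = 0.9495.

Power ≈ 0.950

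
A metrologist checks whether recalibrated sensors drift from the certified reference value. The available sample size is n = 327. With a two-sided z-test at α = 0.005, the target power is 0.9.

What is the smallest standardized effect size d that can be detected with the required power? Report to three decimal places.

d ≈ 0.226

Need Φ(δ − 2.807) = 0.9, so δ = 2.807 + 1.282 = 4.089.
(Lower-tail contribution to power is negligible for δ > 0.)
δ = d·√n ⇒ d = δ/√n = 4.089/√327 = 0.2261.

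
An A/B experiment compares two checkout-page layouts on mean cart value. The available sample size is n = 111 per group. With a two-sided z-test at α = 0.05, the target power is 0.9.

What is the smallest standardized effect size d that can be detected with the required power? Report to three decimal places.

Required noncentrality: δ = z_{0.025} + z_{0.10} = 1.960 + 1.282 = 3.242.
(The second rejection-region term Φ(−δ − z_{α/2}) is negligible and dropped.)
δ = d·√(n/2) ⇒ d = δ/√(n/2) = 3.242/√(111/2) = 0.4351.

d ≈ 0.435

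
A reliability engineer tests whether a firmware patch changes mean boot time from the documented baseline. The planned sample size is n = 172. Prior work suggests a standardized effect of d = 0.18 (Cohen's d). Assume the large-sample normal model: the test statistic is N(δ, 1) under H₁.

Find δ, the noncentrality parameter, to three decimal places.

δ = d·√n = 0.18 × √172 = 2.3607

δ ≈ 2.361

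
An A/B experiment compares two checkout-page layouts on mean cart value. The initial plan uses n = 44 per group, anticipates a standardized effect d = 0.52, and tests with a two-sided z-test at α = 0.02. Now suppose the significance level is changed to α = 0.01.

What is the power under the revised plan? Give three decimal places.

Power ≈ 0.446

δ = d·√(n/2) = 0.52 × √(44/2) = 2.4390 (unchanged). New critical value: z_{0.005} = 2.576.
Revised power = Φ(δ − 2.576) + Φ(−δ − 2.576) = Φ(-0.137) + Φ(-5.015) = 0.4456 + 0.0000 = 0.4456.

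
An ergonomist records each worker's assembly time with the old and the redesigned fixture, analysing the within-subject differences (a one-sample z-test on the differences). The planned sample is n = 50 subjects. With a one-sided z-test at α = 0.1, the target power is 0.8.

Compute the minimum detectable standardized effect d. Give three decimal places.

Required noncentrality: δ = z_{0.1} + z_{0.20} = 1.282 + 0.842 = 2.123.
δ = d·√n ⇒ d = δ/√n = 2.123/√50 = 0.3003.

d ≈ 0.300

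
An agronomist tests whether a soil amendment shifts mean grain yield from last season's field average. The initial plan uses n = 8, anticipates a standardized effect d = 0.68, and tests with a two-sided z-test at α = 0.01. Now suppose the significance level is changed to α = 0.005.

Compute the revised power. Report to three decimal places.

δ = d·√n = 0.68 × √8 = 1.9233 (unchanged). New critical value: z_{0.0025} = 2.807.
Revised power = Φ(δ − 2.807) + Φ(−δ − 2.807) = Φ(-0.884) + Φ(-4.730) = 0.1884 + 0.0000 = 0.1884.

Power ≈ 0.188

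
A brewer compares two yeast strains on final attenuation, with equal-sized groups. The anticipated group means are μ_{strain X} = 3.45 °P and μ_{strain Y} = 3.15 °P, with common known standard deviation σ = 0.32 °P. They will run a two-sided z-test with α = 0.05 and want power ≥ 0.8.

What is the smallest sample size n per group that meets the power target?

Standardized effect: d = |μ_{strain X} − μ_{strain Y}| / σ = |3.45 − 3.15| / 0.32 = 0.9375
For power 0.8 need Φ(δ − z_{0.025}) = 0.8, so δ = z_{0.025} + z_{0.20} = 1.960 + 0.842 = 2.802.
(The Φ(−δ − z_{α/2}) term is vanishingly small for δ > 0 and is dropped in the standard sample-size formula.)
δ = d·√(n/2) ⇒ n = 2(δ/d)² = 2 × (2.802 / 0.9375)² = 17.86.
Rounding up, n = 18 per group.

n = 18 per group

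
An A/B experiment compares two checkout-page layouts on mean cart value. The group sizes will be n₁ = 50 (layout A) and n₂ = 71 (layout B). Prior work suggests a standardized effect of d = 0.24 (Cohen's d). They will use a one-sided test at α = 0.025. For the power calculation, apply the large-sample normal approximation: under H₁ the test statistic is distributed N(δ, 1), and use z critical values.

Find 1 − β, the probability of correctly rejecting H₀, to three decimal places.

Noncentrality parameter: δ = d / √(1/n₁ + 1/n₂) = 0.24 / √(1/50 + 1/71) = 1.3000
One-sided α = 0.025 → critical value z_{0.025} = 1.960.
Power = P(Z > 1.960 − δ) = Φ(-0.660) = 0.2546.

Power ≈ 0.255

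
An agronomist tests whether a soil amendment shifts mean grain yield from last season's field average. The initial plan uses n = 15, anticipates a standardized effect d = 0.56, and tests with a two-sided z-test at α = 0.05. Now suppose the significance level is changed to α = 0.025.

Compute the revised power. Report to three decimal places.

Power ≈ 0.471

δ = d·√n = 0.56 × √15 = 2.1689 (unchanged). New critical value: z_{0.0125} = 2.241.
Revised power = Φ(δ − 2.241) + Φ(−δ − 2.241) = Φ(-0.073) + Φ(-4.410) = 0.4711 + 0.0000 = 0.4711.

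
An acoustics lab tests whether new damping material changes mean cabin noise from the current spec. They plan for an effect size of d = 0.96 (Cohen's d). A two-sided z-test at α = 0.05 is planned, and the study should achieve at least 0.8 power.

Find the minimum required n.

n = 9

For power 0.8 need Φ(δ − z_{0.025}) = 0.8, so δ = z_{0.025} + z_{0.20} = 1.960 + 0.842 = 2.802.
(Ignoring the negligible lower-tail rejection probability gives the usual closed-form inversion.)
δ = d·√n ⇒ n = (δ/d)² = (2.802 / 0.96)² = 8.52.
Round up to the next whole unit.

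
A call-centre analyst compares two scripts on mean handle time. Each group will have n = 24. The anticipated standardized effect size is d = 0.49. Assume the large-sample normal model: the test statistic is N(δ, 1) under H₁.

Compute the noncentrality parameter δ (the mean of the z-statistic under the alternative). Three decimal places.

δ ≈ 1.697

δ = d·√(n/2) = 0.49 × √(24/2) = 1.6974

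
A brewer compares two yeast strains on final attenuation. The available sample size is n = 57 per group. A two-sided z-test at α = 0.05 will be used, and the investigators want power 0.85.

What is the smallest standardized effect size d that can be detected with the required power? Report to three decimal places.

Required noncentrality: δ = z_{0.025} + z_{0.15} = 1.960 + 1.036 = 2.996.
(The second rejection-region term Φ(−δ − z_{α/2}) is negligible and dropped.)
δ = d·√(n/2) ⇒ d = δ/√(n/2) = 2.996/√(57/2) = 0.5613.

d ≈ 0.561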